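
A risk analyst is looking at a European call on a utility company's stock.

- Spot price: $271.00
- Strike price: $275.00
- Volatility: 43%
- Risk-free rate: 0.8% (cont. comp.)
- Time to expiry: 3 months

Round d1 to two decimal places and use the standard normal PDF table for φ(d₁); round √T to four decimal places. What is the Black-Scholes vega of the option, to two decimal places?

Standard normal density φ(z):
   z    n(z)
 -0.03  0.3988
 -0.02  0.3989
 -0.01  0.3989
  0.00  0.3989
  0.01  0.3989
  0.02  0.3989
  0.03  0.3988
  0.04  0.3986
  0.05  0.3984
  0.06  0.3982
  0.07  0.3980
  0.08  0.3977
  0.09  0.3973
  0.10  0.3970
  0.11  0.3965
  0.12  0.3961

T = 0.25;  σ√T = 0.2150
d₁ = [ln(271/275) + (0.008 + ½·0.43²)·0.25] / (σ√T) = (-0.0147 + 0.0251) / 0.2150 = 0.0487 ≈ 0.05
√T = √0.25 = 0.5000
φ(d₁) = φ(0.05) = 0.3984
vega = S·φ(d₁)·√T = 271·0.3984·0.5000 = 53.9832
(The put has the same vega.)

53.98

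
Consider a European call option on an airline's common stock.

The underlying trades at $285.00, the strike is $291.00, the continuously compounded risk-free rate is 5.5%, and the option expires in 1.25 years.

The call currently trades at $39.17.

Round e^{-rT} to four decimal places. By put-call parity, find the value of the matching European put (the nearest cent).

exp(−rT) = exp(−0.055·1.25) = 0.9336
Put-call parity: C − P = S − K·e^(−rT) = 285 − 291·0.9336 = 285 − 271.6776 = 13.3224
P = C − (C − P) = 39.17 − (13.3224) = 25.8476

$25.85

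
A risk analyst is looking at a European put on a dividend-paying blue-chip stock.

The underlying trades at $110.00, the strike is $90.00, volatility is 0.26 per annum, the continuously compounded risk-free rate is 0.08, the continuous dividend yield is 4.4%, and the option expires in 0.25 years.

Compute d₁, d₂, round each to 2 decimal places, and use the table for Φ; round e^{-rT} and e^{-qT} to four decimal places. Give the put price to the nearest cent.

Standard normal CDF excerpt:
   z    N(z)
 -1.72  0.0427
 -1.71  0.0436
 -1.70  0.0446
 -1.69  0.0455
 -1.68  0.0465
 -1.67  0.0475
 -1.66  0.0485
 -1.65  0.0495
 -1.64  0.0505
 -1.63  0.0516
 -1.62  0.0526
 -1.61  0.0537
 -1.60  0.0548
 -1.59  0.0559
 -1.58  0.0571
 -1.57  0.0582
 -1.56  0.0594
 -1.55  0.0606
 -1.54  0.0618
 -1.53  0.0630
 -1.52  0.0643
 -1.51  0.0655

$0.29

σ√T = 0.26 × 0.5000 = 0.1300
d₁ = [ln(110/90) + (0.08 − 0.044 + 0.26²/2)·0.25] / 0.1300 = [0.2007 + 0.0175] / 0.1300 = 1.6779 which rounds to 1.68
d₂ = d₁ − σ√T = 1.6779 − 0.1300 = 1.5479 which rounds to 1.55
exp(−qT) = exp(−0.044·0.25) = 0.9891;  exp(−rT) = exp(−0.08·0.25) = 0.9802
N(−d₂) = N(-1.55) = 0.0606;  N(−d₁) = N(-1.68) = 0.0465
P = 90·0.9802·0.0606 − 110·0.9891·0.0465 = 5.3460 − 5.0592 = 0.2868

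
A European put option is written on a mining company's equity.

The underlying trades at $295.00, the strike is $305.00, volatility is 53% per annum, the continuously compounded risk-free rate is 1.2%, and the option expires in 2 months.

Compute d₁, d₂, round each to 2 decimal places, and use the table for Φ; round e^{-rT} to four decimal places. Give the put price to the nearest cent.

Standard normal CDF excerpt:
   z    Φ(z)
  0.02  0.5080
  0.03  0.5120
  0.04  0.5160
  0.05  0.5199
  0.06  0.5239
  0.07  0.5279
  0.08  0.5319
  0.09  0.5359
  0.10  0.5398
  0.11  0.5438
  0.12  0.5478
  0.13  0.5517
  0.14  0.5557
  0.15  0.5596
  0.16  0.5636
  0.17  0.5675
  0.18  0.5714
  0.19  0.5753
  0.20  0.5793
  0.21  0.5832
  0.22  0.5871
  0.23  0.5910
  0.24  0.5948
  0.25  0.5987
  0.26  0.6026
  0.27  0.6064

$30.02

T = 0.1667;  σ√T = 0.2164
d₁ = [ln(295/305) + (0.012 + ½·0.53²)·0.1667] / (σ√T) = (-0.0333 + 0.0254) / 0.2164 = -0.0366 → -0.04
d₂ = -0.0366 − 0.2164 = -0.2530 → -0.25
e^(−rT) = e^(−0.012·0.1667) = 0.9980
N(−d₂) = N(0.25) = 0.5987;  N(−d₁) = N(0.04) = 0.5160
P = 305·0.9980·0.5987 − 295·0.5160 = 182.2383 − 152.2200 = 30.0183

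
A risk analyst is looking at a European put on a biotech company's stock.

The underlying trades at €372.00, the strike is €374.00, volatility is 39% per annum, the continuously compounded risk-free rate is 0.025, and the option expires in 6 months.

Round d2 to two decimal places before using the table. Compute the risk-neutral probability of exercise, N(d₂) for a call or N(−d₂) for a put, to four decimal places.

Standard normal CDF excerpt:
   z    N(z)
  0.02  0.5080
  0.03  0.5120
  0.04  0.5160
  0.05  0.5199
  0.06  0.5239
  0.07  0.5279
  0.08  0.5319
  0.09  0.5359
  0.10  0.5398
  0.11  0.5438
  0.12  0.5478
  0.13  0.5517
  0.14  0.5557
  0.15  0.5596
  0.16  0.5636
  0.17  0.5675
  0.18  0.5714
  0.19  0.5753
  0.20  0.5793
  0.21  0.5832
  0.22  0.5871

0.5438

σ√T = 0.39·√0.5 = 0.2758
d₁ = [ln(372/374) + (0.025 + 0.39²/2)·0.5] / 0.2758 = [-0.0054 + 0.0505] / 0.2758 = 0.1638 ⇒ 0.16
d₂ = d₁ − σ√T = 0.1638 − 0.2758 = -0.1120 ⇒ -0.11
Risk-neutral Pr[S_T < K] = N(−d₂) = N(0.11) = 0.5438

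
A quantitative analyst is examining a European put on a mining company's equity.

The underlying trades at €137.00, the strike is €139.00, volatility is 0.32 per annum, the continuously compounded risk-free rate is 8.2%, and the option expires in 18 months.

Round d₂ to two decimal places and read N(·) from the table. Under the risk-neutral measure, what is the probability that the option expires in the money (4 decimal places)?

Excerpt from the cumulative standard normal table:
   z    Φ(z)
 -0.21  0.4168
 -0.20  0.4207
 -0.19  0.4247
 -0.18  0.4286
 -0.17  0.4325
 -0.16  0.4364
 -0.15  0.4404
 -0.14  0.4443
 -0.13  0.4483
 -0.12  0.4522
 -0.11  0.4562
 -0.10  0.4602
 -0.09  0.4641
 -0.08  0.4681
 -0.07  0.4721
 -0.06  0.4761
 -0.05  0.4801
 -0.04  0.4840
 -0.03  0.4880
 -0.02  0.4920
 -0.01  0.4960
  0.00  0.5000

0.4681

σ√T = 0.32·√1.5 = 0.3919
d₁ = [ln(137/139) + (0.082 + 0.32²/2)·1.5] / 0.3919 = [-0.0145 + 0.1998] / 0.3919 = 0.4728 which rounds to 0.47
d₂ = d₁ − σ√T = 0.4728 − 0.3919 = 0.0809 which rounds to 0.08
Risk-neutral Pr[S_T < K] = N(−d₂) = N(-0.08) = 0.4681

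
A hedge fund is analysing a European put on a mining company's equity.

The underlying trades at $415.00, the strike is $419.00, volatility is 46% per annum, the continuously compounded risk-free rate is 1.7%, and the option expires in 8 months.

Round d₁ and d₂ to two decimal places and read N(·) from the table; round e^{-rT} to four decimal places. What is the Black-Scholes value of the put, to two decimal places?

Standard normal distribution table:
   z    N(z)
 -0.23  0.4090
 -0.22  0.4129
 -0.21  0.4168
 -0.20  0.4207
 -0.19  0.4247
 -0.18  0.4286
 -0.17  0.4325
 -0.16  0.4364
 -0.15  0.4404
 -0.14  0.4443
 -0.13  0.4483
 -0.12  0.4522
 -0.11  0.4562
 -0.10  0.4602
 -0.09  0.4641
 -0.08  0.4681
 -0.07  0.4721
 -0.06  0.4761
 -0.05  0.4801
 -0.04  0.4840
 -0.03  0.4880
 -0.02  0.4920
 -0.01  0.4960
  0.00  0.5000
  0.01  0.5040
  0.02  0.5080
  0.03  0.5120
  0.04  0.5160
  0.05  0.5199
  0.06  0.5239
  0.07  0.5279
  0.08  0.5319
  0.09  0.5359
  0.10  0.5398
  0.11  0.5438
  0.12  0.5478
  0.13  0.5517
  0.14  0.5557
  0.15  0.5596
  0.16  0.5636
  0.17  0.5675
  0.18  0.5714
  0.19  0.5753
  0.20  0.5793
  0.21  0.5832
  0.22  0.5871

σ√T = 0.46 × 0.8165 = 0.3756
ln(S/K) + (r + σ²/2)T = ln(415/419) + (0.017 + 0.46²/2)·0.6667 = -0.0096 + 0.0819 = 0.0723
d₁ = 0.0723 / 0.3756 = 0.1924 → 0.19
d₂ = d₁ − σ√T = 0.1924 − 0.3756 = -0.1832 → -0.18
e^(−rT) = e^(−0.017·0.6667) = 0.9887
P = 419·0.9887·N(0.18) − 415·N(-0.19) = 419·0.9887·0.5714 − 415·0.4247 = 236.7112 − 176.2505 = 60.4607

$60.46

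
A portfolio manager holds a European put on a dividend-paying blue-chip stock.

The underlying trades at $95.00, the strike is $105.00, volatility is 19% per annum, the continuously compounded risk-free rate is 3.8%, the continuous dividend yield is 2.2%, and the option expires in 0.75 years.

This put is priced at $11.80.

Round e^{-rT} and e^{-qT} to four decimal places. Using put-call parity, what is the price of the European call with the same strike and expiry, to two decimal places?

$3.19

exp(−qT) = exp(−0.022·0.75) = 0.9836;  exp(−rT) = exp(−0.038·0.75) = 0.9719
Put-call parity: C − P = S·e^(−qT) − K·e^(−rT) = 95·0.9836 − 105·0.9719 = 93.4420 − 102.0495 = -8.6075
C = P + (C − P) = 11.80 + (-8.6075) = 3.1925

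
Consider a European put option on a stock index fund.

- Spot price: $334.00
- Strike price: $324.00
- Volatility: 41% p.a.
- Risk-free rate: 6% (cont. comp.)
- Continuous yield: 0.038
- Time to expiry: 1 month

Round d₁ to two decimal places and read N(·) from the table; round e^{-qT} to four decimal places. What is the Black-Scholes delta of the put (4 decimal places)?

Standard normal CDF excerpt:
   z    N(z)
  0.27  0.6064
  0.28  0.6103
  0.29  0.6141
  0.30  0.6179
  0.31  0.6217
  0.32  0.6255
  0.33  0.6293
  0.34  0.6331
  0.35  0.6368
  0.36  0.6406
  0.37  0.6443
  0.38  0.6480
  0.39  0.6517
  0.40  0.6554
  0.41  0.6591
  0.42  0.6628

σ√T = 0.41·√0.08333 = 0.1184
d₁ = [ln(334/324) + (0.06 − 0.038 + ½·0.41²)·0.08333] / (σ√T) = (0.0304 + 0.0088) / 0.1184 = 0.3315 ⇒ 0.33
N(d₁) = N(0.33) = 0.6293
Δ_put = exp(−qT)·(N(d₁) − 1) = 0.9968·(0.6293 − 1) = -0.3695

-0.3695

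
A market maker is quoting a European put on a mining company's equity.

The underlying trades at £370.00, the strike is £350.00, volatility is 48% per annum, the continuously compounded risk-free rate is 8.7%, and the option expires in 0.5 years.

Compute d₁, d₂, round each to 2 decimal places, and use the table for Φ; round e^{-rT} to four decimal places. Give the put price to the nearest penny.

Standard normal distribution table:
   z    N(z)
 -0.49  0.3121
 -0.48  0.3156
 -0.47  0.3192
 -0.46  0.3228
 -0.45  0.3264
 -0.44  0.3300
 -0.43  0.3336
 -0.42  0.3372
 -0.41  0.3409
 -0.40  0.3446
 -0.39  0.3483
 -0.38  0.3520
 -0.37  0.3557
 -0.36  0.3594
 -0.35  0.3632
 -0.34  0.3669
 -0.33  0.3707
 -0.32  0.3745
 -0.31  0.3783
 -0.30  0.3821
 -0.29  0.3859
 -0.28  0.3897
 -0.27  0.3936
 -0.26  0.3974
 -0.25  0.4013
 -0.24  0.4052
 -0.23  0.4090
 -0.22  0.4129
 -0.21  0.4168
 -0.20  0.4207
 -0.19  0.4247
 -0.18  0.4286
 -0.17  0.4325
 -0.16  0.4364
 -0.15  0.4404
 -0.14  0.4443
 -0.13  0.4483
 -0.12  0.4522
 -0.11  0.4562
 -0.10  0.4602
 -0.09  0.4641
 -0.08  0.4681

T = 0.5;  σ√T = 0.3394
d₁ = [ln(370/350) + (0.087 + ½·0.48²)·0.5] / (σ√T) = (0.0556 + 0.1011) / 0.3394 = 0.4616 ⇒ 0.46
d₂ = 0.4616 − 0.3394 = 0.1222 ⇒ 0.12
exp(−rT) = exp(−0.087·0.5) = 0.9574
P = 350·0.9574·N(-0.12) − 370·N(-0.46) = 350·0.9574·0.4522 − 370·0.3228 = 151.5277 − 119.4360 = 32.0917

£32.09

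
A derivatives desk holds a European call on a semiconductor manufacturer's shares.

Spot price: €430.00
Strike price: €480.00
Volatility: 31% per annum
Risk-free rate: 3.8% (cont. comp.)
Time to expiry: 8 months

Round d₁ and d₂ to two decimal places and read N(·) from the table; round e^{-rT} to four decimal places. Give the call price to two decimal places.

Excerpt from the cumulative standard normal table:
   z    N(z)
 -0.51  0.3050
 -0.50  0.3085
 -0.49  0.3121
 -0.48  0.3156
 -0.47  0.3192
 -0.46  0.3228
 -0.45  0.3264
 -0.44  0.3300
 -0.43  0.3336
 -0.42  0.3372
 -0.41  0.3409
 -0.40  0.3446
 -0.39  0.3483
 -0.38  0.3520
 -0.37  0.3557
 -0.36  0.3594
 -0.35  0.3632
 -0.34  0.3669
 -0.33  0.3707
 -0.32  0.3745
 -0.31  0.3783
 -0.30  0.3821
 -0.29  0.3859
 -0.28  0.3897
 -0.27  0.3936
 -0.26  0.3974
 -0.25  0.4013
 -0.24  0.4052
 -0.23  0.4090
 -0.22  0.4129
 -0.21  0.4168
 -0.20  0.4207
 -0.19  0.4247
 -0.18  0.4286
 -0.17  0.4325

σ√T = 0.31 × 0.8165 = 0.2531
d₁ = [ln(430/480) + (0.038 + 0.31²/2)·0.6667] / 0.2531 = [-0.1100 + 0.0574] / 0.2531 = -0.2079 which rounds to -0.21
d₂ = d₁ − σ√T = -0.2079 − 0.2531 = -0.4611 which rounds to -0.46
e^(−rT) = e^(−0.038·0.6667) = 0.9750
N(d₁) = N(-0.21) = 0.4168;  N(d₂) = N(-0.46) = 0.3228
C = 430·0.4168 − 480·0.9750·0.3228 = 179.2240 − 151.0704 = 28.1536

€28.15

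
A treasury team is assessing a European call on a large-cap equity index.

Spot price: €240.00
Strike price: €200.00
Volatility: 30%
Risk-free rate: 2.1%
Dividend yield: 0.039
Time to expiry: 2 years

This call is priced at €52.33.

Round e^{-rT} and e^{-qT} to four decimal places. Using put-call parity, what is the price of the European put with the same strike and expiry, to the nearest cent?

e^(−qT) = e^(−0.039·2) = 0.9250;  e^(−rT) = e^(−0.021·2) = 0.9589
Put-call parity: C − P = S·e^(−qT) − K·e^(−rT) = 240·0.9250 − 200·0.9589 = 222.0000 − 191.7800 = 30.2200
P = C − (C − P) = 52.33 − (30.2200) = 22.1100

€22.11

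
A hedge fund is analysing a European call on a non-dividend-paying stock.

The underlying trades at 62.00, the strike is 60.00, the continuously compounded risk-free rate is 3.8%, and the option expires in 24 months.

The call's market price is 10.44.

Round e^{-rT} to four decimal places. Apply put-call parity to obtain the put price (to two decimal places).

4.05

exp(−rT) = exp(−0.038·2) = 0.9268
Put-call parity: C − P = S − K·e^(−rT) = 62 − 60·0.9268 = 62 − 55.6080 = 6.3920
P = C − (C − P) = 10.44 − (6.3920) = 4.0480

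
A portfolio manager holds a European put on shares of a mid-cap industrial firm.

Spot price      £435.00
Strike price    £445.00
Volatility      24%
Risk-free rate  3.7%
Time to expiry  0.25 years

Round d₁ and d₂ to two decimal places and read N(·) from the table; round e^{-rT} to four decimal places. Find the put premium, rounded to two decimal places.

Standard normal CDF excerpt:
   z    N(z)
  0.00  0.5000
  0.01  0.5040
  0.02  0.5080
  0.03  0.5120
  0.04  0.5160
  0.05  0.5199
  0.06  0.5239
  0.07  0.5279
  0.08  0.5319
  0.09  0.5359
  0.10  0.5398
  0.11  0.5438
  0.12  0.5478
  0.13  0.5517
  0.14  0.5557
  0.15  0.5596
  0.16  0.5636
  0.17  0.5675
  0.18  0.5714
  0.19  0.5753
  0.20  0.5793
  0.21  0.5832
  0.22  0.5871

£24.06

σ√T = 0.24 × 0.5000 = 0.1200
ln(S/K) + (r + σ²/2)T = ln(435/445) + (0.037 + 0.24²/2)·0.25 = -0.0227 + 0.0164 = -0.0063
d₁ = -0.0063 / 0.1200 = -0.0523 ≈ -0.05
d₂ = d₁ − σ√T = -0.0523 − 0.1200 = -0.1723 ≈ -0.17
exp(−rT) = exp(−0.037·0.25) = 0.9908
N(−d₂) = N(0.17) = 0.5675;  N(−d₁) = N(0.05) = 0.5199
P = 445·0.9908·0.5675 − 435·0.5199 = 250.2142 − 226.1565 = 24.0577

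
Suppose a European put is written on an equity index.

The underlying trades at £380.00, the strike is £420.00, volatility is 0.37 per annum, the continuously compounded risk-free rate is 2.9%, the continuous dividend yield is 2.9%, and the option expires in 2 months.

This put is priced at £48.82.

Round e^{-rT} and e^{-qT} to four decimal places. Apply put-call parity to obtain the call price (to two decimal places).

£9.01

exp(−qT) = exp(−0.029·0.1667) = 0.9952;  exp(−rT) = exp(−0.029·0.1667) = 0.9952
Put-call parity: C − P = S·e^(−qT) − K·e^(−rT) = 380·0.9952 − 420·0.9952 = 378.1760 − 417.9840 = -39.8080
C = P + (C − P) = 48.82 + (-39.8080) = 9.0120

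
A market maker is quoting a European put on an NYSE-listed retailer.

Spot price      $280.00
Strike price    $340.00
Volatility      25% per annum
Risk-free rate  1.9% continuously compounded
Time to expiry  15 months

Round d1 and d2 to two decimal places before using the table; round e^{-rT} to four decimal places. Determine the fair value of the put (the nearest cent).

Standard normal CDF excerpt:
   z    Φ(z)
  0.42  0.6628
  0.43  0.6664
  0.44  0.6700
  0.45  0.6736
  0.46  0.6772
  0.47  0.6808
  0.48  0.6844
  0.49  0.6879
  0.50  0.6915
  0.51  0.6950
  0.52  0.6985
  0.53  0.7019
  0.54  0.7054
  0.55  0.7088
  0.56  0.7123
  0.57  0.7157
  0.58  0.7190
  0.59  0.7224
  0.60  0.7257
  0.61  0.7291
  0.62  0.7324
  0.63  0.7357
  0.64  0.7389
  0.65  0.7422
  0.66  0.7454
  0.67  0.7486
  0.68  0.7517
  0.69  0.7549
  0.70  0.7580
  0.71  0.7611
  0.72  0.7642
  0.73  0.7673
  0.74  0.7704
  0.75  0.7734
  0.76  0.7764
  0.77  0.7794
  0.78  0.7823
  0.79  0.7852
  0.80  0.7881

$66.15

σ√T = 0.25 × 1.1180 = 0.2795
ln(S/K) + (r + σ²/2)T = ln(280/340) + (0.019 + 0.25²/2)·1.25 = -0.1942 + 0.0628 = -0.1313
d₁ = -0.1313 / 0.2795 = -0.4699 which rounds to -0.47
d₂ = d₁ − σ√T = -0.4699 − 0.2795 = -0.7494 which rounds to -0.75
e^(−rT) = e^(−0.019·1.25) = 0.9765
N(−d₂) = N(0.75) = 0.7734;  N(−d₁) = N(0.47) = 0.6808
P = 340·0.9765·0.7734 − 280·0.6808 = 256.7765 − 190.6240 = 66.1525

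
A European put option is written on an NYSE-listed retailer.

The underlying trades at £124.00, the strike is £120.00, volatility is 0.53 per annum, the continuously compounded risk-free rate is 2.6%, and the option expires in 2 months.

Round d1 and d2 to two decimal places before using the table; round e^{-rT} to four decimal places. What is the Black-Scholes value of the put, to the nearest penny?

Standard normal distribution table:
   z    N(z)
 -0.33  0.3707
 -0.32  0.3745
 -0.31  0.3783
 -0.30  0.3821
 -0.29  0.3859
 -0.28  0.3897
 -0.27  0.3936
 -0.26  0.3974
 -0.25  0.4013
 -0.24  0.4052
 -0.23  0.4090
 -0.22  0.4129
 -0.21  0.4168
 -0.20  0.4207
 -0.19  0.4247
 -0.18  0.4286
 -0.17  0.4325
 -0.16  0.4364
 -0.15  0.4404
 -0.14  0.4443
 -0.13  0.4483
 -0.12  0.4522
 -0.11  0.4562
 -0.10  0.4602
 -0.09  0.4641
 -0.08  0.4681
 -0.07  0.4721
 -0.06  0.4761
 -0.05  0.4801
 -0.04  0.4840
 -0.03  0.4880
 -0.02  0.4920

σ√T = 0.53 × 0.4082 = 0.2164
d₁ = [ln(124/120) + (0.026 + 0.53²/2)·0.1667] / 0.2164 = [0.0328 + 0.0277] / 0.2164 = 0.2798 ≈ 0.28
d₂ = d₁ − σ√T = 0.2798 − 0.2164 = 0.0634 ≈ 0.06
e^(−rT) = e^(−0.026·0.1667) = 0.9957
P = 120·0.9957·N(-0.06) − 124·N(-0.28) = 120·0.9957·0.4761 − 124·0.3897 = 56.8863 − 48.3228 = 8.5635

£8.56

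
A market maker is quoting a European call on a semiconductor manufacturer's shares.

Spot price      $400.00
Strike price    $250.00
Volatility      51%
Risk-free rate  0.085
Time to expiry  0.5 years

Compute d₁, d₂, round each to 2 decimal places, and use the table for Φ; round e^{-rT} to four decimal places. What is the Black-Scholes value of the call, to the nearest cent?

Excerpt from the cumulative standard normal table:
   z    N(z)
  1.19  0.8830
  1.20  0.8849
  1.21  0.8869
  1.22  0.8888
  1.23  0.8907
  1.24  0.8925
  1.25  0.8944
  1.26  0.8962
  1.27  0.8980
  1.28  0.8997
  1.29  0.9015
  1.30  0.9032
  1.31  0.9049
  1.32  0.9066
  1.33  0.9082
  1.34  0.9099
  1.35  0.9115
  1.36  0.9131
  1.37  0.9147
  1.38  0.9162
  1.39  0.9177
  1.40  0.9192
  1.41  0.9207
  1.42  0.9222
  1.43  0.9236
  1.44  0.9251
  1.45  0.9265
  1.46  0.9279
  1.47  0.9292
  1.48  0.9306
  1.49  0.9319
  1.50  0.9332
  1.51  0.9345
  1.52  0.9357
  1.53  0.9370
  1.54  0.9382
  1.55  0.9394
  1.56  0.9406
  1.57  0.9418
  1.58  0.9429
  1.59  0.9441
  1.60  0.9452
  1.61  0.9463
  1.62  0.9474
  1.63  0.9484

σ√T = 0.51·√0.5 = 0.3606
d₁ = [ln(400/250) + (0.085 + 0.51²/2)·0.5] / 0.3606 = [0.4700 + 0.1075] / 0.3606 = 1.6015 which rounds to 1.60
d₂ = d₁ − σ√T = 1.6015 − 0.3606 = 1.2408 which rounds to 1.24
exp(−rT) = exp(−0.085·0.5) = 0.9584
C = 400·N(1.60) − 250·0.9584·N(1.24) = 400·0.9452 − 250·0.9584·0.8925 = 378.0800 − 213.8430 = 164.2370

$164.24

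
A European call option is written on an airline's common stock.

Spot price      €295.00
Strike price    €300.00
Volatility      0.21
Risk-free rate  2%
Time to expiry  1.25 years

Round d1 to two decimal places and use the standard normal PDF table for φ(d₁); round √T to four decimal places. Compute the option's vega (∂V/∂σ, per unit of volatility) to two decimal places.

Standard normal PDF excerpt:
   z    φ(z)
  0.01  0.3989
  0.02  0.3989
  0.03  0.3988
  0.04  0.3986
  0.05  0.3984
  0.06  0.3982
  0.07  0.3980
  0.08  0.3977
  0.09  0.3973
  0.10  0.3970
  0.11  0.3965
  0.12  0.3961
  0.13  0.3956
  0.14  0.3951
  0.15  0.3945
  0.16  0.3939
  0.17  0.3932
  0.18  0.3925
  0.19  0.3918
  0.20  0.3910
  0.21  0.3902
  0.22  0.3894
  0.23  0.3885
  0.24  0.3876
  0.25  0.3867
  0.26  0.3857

130.11

σ√T = 0.21·√1.25 = 0.2348
ln(S/K) + (r + σ²/2)T = ln(295/300) + (0.02 + 0.21²/2)·1.25 = -0.0168 + 0.0526 = 0.0358
d₁ = 0.0358 / 0.2348 = 0.1523 → 0.15
√T = √1.25 = 1.1180
φ(d₁) = φ(0.15) = 0.3945
vega = S·φ(d₁)·√T = 295·0.3945·1.1180 = 130.1100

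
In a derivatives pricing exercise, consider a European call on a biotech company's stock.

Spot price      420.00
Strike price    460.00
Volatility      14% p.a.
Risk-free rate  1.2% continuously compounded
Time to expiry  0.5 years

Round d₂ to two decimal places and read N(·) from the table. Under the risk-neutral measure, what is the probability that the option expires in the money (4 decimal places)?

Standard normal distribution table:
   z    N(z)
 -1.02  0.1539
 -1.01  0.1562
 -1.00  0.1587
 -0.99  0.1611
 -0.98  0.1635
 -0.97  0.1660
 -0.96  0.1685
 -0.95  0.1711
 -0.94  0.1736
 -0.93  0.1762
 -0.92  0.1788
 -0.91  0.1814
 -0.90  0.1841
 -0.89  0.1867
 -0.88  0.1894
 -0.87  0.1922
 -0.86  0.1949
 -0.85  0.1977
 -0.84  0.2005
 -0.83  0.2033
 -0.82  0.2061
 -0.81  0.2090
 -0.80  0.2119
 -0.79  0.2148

0.1814

σ√T = 0.14 × 0.7071 = 0.0990
ln(S/K) + (r + σ²/2)T = ln(420/460) + (0.012 + 0.14²/2)·0.5 = -0.0910 + 0.0109 = -0.0801
d₁ = -0.0801 / 0.0990 = -0.8088 → -0.81
d₂ = d₁ − σ√T = -0.8088 − 0.0990 = -0.9078 → -0.91
Pr(exercise) under Q = N(d₂) = 0.1814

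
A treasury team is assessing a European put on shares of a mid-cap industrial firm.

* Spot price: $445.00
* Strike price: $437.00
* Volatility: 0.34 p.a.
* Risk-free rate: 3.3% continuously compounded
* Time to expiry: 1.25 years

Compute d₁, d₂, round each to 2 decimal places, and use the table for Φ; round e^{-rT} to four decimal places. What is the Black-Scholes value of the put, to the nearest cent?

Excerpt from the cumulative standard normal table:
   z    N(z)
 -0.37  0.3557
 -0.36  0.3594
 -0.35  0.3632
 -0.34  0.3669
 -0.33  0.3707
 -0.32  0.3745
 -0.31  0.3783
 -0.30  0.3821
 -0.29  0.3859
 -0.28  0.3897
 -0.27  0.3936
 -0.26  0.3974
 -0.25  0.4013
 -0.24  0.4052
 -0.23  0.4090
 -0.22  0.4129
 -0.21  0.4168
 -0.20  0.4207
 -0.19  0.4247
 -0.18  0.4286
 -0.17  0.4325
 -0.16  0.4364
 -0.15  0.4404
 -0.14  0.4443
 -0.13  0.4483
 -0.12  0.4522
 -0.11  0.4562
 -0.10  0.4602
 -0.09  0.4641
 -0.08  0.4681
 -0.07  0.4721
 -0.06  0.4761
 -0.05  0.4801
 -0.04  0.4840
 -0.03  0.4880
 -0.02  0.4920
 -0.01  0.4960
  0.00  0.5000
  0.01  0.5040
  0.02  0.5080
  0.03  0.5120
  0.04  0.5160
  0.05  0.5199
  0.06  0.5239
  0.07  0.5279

T = 1.25;  σ√T = 0.3801
d₁ = [ln(445/437) + (0.033 + 0.34²/2)·1.25] / 0.3801 = [0.0181 + 0.1135] / 0.3801 = 0.3463 ⇒ 0.35
d₂ = d₁ − σ√T = 0.3463 − 0.3801 = -0.0338 ⇒ -0.03
exp(−rT) = exp(−0.033·1.25) = 0.9596
N(−d₂) = N(0.03) = 0.5120;  N(−d₁) = N(-0.35) = 0.3632
P = 437·0.9596·0.5120 − 445·0.3632 = 214.7047 − 161.6240 = 53.0807

$53.08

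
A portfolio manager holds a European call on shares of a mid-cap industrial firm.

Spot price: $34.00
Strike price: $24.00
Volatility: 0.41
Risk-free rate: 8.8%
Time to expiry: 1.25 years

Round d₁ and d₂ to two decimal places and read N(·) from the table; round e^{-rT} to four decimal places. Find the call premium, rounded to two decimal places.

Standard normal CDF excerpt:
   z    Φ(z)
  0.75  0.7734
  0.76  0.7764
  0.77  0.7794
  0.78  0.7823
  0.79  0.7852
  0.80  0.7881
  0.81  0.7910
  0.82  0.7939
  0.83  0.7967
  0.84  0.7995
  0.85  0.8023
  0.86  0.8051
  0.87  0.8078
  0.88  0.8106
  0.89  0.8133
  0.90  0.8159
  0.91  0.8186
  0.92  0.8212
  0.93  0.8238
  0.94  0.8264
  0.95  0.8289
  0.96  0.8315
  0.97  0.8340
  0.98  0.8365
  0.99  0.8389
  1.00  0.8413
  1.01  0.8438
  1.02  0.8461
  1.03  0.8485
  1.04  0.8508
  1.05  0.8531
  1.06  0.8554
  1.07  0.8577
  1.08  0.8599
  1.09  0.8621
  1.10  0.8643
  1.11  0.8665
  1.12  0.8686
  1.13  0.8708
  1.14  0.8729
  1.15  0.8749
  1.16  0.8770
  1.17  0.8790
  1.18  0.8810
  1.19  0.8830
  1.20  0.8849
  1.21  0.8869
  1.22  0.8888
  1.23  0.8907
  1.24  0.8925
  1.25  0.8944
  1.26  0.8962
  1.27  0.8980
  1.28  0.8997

T = 1.25;  σ√T = 0.4584
d₁ = [ln(34/24) + (0.088 + 0.41²/2)·1.25] / 0.4584 = [0.3483 + 0.2151] / 0.4584 = 1.2290 → 1.23
d₂ = d₁ − σ√T = 1.2290 − 0.4584 = 0.7706 → 0.77
exp(−rT) = exp(−0.088·1.25) = 0.8958
N(d₁) = N(1.23) = 0.8907;  N(d₂) = N(0.77) = 0.7794
C = 34·0.8907 − 24·0.8958·0.7794 = 30.2838 − 16.7565 = 13.5273

$13.53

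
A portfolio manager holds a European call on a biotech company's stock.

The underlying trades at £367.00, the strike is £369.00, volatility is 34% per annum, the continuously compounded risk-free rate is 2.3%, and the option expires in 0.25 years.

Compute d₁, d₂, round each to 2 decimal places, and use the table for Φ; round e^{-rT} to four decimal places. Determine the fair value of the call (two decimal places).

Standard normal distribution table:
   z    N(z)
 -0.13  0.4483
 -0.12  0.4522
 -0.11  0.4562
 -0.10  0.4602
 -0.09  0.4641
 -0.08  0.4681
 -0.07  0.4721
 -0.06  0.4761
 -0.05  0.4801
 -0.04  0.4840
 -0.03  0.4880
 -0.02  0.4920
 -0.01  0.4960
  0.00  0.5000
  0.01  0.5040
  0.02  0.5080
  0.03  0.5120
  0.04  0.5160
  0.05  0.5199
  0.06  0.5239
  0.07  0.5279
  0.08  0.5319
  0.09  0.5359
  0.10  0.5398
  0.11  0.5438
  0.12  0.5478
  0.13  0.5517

£24.93

σ√T = 0.34 × 0.5000 = 0.1700
d₁ = [ln(367/369) + (0.023 + 0.34²/2)·0.25] / 0.1700 = [-0.0054 + 0.0202] / 0.1700 = 0.0869 → 0.09
d₂ = d₁ − σ√T = 0.0869 − 0.1700 = -0.0831 → -0.08
exp(−rT) = exp(−0.023·0.25) = 0.9943
N(d₁) = N(0.09) = 0.5359;  N(d₂) = N(-0.08) = 0.4681
C = 367·0.5359 − 369·0.9943·0.4681 = 196.6753 − 171.7443 = 24.9310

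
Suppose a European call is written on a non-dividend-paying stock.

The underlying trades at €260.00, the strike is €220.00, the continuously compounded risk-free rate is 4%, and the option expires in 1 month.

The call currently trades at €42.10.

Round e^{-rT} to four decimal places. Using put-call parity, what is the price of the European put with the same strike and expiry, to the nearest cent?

€1.37

exp(−rT) = exp(−0.04·0.08333) = 0.9967
Put-call parity: C − P = S − K·e^(−rT) = 260 − 220·0.9967 = 260 − 219.2740 = 40.7260
P = C − (C − P) = 42.10 − (40.7260) = 1.3740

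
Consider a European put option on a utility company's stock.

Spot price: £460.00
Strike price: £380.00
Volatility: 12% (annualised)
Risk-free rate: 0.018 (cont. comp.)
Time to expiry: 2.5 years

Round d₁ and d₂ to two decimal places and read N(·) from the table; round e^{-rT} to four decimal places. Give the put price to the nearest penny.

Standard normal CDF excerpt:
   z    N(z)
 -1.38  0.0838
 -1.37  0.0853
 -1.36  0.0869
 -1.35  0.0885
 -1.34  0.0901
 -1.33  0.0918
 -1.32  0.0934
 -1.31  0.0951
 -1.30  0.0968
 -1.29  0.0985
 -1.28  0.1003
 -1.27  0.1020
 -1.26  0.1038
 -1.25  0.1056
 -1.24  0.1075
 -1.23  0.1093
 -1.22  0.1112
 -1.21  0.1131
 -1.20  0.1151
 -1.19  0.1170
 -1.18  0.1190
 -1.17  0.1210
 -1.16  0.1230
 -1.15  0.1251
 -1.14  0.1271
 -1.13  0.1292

T = 2.5;  σ√T = 0.1897
d₁ = [ln(460/380) + (0.018 + 0.12²/2)·2.5] / 0.1897 = [0.1911 + 0.0630] / 0.1897 = 1.3390 which rounds to 1.34
d₂ = d₁ − σ√T = 1.3390 − 0.1897 = 1.1493 which rounds to 1.15
exp(−rT) = exp(−0.018·2.5) = 0.9560
P = 380·0.9560·N(-1.15) − 460·N(-1.34) = 380·0.9560·0.1251 − 460·0.0901 = 45.4463 − 41.4460 = 4.0003

£4.00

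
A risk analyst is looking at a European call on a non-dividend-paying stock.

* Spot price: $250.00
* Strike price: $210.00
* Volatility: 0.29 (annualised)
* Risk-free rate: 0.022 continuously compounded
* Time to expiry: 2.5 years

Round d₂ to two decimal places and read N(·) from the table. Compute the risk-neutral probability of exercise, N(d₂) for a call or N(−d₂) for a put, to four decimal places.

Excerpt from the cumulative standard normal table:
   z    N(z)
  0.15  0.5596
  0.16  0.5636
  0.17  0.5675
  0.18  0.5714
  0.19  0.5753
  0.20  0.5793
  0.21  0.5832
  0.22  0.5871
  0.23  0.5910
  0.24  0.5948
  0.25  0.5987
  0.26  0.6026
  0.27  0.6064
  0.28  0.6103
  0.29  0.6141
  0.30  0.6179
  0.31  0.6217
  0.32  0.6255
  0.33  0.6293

0.6064

σ√T = 0.29·√2.5 = 0.4585
d₁ = [ln(250/210) + (0.022 + 0.29²/2)·2.5] / 0.4585 = [0.1744 + 0.1601] / 0.4585 = 0.7295 which rounds to 0.73
d₂ = d₁ − σ√T = 0.7295 − 0.4585 = 0.2709 which rounds to 0.27
Pr(exercise) under Q = N(d₂) = 0.6064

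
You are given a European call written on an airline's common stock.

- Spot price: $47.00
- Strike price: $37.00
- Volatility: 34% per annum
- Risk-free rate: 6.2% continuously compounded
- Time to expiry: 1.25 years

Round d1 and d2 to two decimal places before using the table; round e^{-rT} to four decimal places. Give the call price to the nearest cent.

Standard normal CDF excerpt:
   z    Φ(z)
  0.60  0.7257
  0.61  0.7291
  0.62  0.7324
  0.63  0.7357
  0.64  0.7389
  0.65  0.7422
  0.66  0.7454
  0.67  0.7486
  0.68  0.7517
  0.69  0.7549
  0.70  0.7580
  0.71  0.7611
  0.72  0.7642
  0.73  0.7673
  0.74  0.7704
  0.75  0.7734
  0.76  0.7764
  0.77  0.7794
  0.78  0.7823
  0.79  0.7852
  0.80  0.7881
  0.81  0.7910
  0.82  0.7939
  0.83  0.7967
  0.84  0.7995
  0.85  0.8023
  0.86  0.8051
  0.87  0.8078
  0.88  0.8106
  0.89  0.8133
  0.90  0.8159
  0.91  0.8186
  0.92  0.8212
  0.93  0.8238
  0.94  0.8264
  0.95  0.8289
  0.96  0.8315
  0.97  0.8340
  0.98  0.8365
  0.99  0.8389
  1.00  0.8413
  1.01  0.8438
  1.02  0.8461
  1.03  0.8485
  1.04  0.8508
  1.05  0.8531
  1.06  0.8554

σ√T = 0.34·√1.25 = 0.3801
d₁ = [ln(47/37) + (0.062 + 0.34²/2)·1.25] / 0.3801 = [0.2392 + 0.1498] / 0.3801 = 1.0233 which rounds to 1.02
d₂ = d₁ − σ√T = 1.0233 − 0.3801 = 0.6431 which rounds to 0.64
e^(−rT) = e^(−0.062·1.25) = 0.9254
C = 47·N(1.02) − 37·0.9254·N(0.64) = 47·0.8461 − 37·0.9254·0.7389 = 39.7667 − 25.2998 = 14.4669

$14.47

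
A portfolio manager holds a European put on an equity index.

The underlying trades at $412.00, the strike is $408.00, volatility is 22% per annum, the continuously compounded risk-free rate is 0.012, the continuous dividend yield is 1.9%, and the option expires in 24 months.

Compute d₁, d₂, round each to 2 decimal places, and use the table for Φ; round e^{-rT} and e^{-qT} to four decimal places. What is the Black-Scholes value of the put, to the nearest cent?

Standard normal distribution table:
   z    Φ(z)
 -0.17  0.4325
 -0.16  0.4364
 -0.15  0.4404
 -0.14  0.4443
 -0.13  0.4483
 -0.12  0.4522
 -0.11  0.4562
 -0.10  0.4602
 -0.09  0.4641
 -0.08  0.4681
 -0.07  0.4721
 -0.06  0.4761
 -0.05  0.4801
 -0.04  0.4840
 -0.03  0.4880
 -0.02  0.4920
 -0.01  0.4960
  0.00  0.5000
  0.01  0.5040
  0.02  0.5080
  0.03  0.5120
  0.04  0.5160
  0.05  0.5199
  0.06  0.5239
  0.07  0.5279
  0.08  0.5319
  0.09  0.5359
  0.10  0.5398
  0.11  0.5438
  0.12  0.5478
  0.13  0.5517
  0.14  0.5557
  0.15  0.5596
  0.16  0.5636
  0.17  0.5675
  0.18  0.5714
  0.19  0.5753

σ√T = 0.22·√2 = 0.3111
d₁ = [ln(412/408) + (0.012 − 0.019 + ½·0.22²)·2] / (σ√T) = (0.0098 + 0.0344) / 0.3111 = 0.1419 which rounds to 0.14
d₂ = 0.1419 − 0.3111 = -0.1692 which rounds to -0.17
e^(−qT) = e^(−0.019·2) = 0.9627;  e^(−rT) = e^(−0.012·2) = 0.9763
P = 408·0.9763·N(0.17) − 412·0.9627·N(-0.14) = 408·0.9763·0.5675 − 412·0.9627·0.4443 = 226.0525 − 176.2238 = 49.8287

$49.83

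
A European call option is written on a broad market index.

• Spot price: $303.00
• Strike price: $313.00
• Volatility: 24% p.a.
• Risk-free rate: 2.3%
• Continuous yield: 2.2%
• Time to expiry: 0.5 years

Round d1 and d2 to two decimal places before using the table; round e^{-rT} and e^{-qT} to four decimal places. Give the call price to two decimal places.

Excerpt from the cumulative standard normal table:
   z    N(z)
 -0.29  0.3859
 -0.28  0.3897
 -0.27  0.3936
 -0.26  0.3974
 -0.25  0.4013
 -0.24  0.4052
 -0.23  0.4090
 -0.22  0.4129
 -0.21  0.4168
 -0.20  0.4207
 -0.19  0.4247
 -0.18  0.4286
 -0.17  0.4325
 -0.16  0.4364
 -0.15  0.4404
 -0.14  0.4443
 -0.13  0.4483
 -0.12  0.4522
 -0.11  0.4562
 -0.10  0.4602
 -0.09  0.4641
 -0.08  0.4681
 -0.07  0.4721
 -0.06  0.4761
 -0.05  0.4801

T = 0.5;  σ√T = 0.1697
d₁ = [ln(303/313) + (0.023 − 0.022 + ½·0.24²)·0.5] / (σ√T) = (-0.0325 + 0.0149) / 0.1697 = -0.1035 ⇒ -0.10
d₂ = -0.1035 − 0.1697 = -0.2732 ⇒ -0.27
e^(−qT) = e^(−0.022·0.5) = 0.9891;  e^(−rT) = e^(−0.023·0.5) = 0.9886
C = 303·0.9891·N(-0.10) − 313·0.9886·N(-0.27) = 303·0.9891·0.4602 − 313·0.9886·0.3936 = 137.9207 − 121.7924 = 16.1283

$16.13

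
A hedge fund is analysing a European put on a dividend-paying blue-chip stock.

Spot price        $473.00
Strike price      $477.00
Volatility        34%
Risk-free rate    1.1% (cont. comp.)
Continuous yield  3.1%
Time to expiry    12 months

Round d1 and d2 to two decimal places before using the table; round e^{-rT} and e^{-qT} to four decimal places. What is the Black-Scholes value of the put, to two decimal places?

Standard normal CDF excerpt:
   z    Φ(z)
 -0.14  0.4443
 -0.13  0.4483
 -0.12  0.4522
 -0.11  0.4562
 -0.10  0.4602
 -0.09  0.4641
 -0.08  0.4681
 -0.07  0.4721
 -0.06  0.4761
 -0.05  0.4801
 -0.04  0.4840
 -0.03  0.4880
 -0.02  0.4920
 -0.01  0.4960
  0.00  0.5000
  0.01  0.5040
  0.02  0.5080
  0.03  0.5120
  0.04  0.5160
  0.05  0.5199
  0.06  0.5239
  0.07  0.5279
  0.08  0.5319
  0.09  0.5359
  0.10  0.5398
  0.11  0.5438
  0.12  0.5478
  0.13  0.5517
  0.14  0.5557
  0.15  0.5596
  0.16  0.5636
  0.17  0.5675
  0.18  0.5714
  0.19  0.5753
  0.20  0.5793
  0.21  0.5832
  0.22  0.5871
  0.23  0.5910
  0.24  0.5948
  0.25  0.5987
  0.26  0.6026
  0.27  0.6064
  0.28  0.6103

$69.64

σ√T = 0.34 × 1.0000 = 0.3400
d₁ = [ln(473/477) + (0.011 − 0.031 + 0.34²/2)·1] / 0.3400 = [-0.0084 + 0.0378] / 0.3400 = 0.0864 → 0.09
d₂ = d₁ − σ√T = 0.0864 − 0.3400 = -0.2536 → -0.25
exp(−qT) = exp(−0.031·1) = 0.9695;  exp(−rT) = exp(−0.011·1) = 0.9891
N(−d₂) = N(0.25) = 0.5987;  N(−d₁) = N(-0.09) = 0.4641
P = 477·0.9891·0.5987 − 473·0.9695·0.4641 = 282.4671 − 212.8240 = 69.6431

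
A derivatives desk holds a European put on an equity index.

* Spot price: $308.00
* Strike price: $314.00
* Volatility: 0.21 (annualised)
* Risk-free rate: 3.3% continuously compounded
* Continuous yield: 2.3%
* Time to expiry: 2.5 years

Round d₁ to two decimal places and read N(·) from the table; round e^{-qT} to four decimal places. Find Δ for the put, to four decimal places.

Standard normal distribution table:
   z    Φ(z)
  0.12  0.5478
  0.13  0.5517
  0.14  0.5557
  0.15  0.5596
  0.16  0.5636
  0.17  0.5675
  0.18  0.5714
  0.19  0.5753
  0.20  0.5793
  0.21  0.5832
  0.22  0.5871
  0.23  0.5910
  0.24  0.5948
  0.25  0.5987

T = 2.5;  σ√T = 0.3320
d₁ = [ln(308/314) + (0.033 − 0.023 + 0.21²/2)·2.5] / 0.3320 = [-0.0193 + 0.0801] / 0.3320 = 0.1832 ⇒ 0.18
N(d₁) = N(0.18) = 0.5714
Δ_put = exp(−qT)·(N(d₁) − 1) = 0.9441·(0.5714 − 1) = -0.4046

-0.4046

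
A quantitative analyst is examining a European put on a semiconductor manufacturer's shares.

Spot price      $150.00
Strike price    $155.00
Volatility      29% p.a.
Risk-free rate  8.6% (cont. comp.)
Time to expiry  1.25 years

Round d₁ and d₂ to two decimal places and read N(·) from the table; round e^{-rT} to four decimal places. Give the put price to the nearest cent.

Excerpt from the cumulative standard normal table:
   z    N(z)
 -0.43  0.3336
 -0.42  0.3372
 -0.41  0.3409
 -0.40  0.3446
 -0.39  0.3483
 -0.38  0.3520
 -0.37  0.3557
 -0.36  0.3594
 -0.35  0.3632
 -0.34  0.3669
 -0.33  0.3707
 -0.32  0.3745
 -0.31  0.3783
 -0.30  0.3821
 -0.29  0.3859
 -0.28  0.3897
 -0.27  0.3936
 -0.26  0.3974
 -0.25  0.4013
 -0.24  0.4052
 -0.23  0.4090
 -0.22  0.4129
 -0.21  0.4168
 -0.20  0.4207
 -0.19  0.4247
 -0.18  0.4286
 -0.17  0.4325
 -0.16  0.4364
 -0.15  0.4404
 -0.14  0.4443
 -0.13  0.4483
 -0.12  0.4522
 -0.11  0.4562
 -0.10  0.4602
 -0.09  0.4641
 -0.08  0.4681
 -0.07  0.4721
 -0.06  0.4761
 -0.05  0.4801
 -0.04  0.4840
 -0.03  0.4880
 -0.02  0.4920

$13.47

σ√T = 0.29 × 1.1180 = 0.3242
d₁ = [ln(150/155) + (0.086 + 0.29²/2)·1.25] / 0.3242 = [-0.0328 + 0.1601] / 0.3242 = 0.3925 → 0.39
d₂ = d₁ − σ√T = 0.3925 − 0.3242 = 0.0683 → 0.07
e^(−rT) = e^(−0.086·1.25) = 0.8981
P = 155·0.8981·N(-0.07) − 150·N(-0.39) = 155·0.8981·0.4721 − 150·0.3483 = 65.7189 − 52.2450 = 13.4739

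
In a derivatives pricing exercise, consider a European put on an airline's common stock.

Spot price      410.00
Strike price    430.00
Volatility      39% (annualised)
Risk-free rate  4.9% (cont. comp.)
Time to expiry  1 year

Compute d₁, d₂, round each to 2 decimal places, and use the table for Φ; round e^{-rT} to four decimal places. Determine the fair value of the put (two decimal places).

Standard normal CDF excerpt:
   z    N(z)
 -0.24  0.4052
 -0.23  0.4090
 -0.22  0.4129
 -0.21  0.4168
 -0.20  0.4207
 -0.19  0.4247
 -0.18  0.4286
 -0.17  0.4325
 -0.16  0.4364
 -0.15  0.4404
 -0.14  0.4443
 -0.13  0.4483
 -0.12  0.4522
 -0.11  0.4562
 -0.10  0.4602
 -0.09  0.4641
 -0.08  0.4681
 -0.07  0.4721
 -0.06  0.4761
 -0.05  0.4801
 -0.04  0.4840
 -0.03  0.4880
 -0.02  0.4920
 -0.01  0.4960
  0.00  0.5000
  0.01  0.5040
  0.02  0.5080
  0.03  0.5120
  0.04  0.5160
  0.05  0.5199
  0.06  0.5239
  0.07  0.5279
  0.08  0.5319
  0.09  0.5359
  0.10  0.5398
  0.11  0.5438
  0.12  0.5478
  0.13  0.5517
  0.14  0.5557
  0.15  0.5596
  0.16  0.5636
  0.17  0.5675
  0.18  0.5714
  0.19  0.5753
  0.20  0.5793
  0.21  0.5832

63.07

σ√T = 0.39 × 1.0000 = 0.3900
ln(S/K) + (r + σ²/2)T = ln(410/430) + (0.049 + 0.39²/2)·1 = -0.0476 + 0.1250 = 0.0774
d₁ = 0.0774 / 0.3900 = 0.1985 which rounds to 0.20
d₂ = d₁ − σ√T = 0.1985 − 0.3900 = -0.1915 which rounds to -0.19
e^(−rT) = e^(−0.049·1) = 0.9522
N(−d₂) = N(0.19) = 0.5753;  N(−d₁) = N(-0.20) = 0.4207
P = 430·0.9522·0.5753 − 410·0.4207 = 235.5543 − 172.4870 = 63.0673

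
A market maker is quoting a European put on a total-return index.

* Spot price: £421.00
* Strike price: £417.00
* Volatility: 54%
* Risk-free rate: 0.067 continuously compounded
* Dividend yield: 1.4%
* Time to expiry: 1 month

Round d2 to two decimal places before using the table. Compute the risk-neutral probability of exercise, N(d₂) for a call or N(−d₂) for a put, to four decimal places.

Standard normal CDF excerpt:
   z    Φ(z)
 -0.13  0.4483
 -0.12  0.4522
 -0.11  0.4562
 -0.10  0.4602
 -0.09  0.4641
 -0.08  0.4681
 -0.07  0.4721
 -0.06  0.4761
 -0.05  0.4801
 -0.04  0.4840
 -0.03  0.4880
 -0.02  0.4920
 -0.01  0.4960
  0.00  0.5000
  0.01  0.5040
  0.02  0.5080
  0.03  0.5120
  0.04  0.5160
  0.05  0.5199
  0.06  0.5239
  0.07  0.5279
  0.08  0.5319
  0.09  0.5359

0.4960

T = 0.08333;  σ√T = 0.1559
ln(S/K) + (r − q + σ²/2)T = ln(421/417) + (0.067 − 0.014 + 0.54²/2)·0.08333 = 0.0095 + 0.0166 = 0.0261
d₁ = 0.0261 / 0.1559 = 0.1675 → 0.17
d₂ = d₁ − σ√T = 0.1675 − 0.1559 = 0.0116 → 0.01
Pr(exercise) under Q = N(−d₂) = N(-0.01) = 0.4960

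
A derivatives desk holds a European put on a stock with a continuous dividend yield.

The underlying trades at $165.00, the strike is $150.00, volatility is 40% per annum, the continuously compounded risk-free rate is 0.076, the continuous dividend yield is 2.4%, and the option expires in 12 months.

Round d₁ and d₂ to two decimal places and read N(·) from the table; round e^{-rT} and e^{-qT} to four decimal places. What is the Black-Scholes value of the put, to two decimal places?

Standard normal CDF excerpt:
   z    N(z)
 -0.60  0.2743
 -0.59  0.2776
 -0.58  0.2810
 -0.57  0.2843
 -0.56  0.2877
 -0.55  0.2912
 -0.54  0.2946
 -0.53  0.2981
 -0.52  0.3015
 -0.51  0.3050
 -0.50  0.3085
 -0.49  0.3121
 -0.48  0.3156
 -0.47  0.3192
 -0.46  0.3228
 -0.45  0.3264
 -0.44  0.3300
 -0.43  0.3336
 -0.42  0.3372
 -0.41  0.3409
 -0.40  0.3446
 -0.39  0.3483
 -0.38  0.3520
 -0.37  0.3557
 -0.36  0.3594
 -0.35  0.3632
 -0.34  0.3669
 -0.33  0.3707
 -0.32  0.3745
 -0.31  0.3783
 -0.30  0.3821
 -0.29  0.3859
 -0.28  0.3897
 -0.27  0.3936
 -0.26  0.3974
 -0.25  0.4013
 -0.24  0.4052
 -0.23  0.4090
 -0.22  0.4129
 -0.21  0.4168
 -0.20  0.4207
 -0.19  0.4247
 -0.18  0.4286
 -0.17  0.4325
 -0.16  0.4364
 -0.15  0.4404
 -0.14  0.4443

$14.33

σ√T = 0.4 × 1.0000 = 0.4000
d₁ = [ln(165/150) + (0.076 − 0.024 + 0.4²/2)·1] / 0.4000 = [0.0953 + 0.1320] / 0.4000 = 0.5683 ⇒ 0.57
d₂ = d₁ − σ√T = 0.5683 − 0.4000 = 0.1683 ⇒ 0.17
e^(−qT) = e^(−0.024·1) = 0.9763;  e^(−rT) = e^(−0.076·1) = 0.9268
P = 150·0.9268·N(-0.17) − 165·0.9763·N(-0.57) = 150·0.9268·0.4325 − 165·0.9763·0.2843 = 60.1261 − 45.7977 = 14.3284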